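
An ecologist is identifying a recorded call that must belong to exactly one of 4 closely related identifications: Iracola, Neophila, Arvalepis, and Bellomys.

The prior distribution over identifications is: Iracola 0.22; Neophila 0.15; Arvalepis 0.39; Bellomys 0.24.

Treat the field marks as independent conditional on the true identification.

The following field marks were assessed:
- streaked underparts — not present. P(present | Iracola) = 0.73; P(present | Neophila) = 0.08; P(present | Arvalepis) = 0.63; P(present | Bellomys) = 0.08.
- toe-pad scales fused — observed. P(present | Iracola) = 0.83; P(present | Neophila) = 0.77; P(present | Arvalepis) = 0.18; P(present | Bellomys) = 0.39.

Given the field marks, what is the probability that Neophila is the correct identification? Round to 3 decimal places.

For each hypothesis, the unnormalized posterior weight is prior × product of the field mark likelihoods (using 1 − P(present | H) for each absent field mark):
  Iracola: 0.22 × (1 − 0.73) × 0.83 = 0.049302
  Neophila: 0.15 × (1 − 0.08) × 0.77 = 0.10626
  Arvalepis: 0.39 × (1 − 0.63) × 0.18 = 0.025974
  Bellomys: 0.24 × (1 − 0.08) × 0.39 = 0.086112
Normalizing constant Z = 0.049302 + 0.10626 + 0.025974 + 0.086112 = 0.26765.
P(Neophila | evidence) = 0.10626 / 0.26765 ≈ 0.397.

0.397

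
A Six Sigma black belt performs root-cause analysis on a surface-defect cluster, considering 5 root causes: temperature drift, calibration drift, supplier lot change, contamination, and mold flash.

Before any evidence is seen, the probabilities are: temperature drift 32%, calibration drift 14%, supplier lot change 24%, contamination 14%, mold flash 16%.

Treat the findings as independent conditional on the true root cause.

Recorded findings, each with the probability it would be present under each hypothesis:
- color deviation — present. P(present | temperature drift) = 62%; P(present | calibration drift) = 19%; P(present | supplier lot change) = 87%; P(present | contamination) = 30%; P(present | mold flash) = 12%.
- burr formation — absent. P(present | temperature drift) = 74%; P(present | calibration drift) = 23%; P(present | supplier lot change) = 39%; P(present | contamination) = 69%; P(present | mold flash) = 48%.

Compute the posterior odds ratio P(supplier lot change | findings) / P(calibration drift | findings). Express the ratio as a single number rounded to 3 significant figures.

6.22

The normalizing constant cancels in an odds ratio, so compute prior × likelihood for the two hypotheses only (using 1 − P(present | H) for each absent finding):
  supplier lot change: 0.24 × 0.87 × (1 − 0.39) = 0.12737
  calibration drift: 0.14 × 0.19 × (1 − 0.23) = 0.020482
Odds(supplier lot change : calibration drift) = 0.12737 / 0.020482 ≈ 6.22.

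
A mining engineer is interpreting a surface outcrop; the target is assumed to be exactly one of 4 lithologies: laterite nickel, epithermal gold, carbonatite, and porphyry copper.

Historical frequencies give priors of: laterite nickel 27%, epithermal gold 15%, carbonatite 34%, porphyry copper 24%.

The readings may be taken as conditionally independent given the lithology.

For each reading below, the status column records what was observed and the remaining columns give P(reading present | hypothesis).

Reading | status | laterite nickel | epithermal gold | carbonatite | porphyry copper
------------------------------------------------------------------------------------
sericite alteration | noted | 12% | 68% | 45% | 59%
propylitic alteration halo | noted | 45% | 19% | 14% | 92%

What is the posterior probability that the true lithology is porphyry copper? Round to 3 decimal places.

0.702

Multiply each prior by the joint likelihood of the reading pattern:
  laterite nickel: 0.27 × 0.12 × 0.45 = 0.01458
  epithermal gold: 0.15 × 0.68 × 0.19 = 0.01938
  carbonatite: 0.34 × 0.45 × 0.14 = 0.02142
  porphyry copper: 0.24 × 0.59 × 0.92 = 0.13027
Normalizing constant Z = 0.01458 + 0.01938 + 0.02142 + 0.13027 = 0.18565.
P(porphyry copper | evidence) = 0.13027 / 0.18565 ≈ 0.702.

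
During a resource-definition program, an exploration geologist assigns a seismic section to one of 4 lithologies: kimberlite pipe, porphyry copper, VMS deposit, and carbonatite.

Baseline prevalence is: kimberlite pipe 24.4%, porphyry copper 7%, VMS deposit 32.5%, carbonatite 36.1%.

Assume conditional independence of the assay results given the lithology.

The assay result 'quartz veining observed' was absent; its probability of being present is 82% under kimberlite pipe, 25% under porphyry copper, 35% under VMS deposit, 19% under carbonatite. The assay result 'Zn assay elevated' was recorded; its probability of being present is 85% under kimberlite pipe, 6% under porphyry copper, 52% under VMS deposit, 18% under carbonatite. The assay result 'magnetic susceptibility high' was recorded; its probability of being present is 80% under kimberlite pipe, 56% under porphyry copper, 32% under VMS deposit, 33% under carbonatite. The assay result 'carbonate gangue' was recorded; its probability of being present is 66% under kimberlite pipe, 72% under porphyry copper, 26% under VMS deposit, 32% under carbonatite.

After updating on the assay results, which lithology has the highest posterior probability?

kimberlite pipe

By Bayes' rule with conditional independence, the unnormalized weight for each hypothesis is prior × ∏ likelihoods (using 1 − P(present | H) for each absent assay result):
  kimberlite pipe: 0.244 × (1 − 0.82) × 0.85 × 0.80 × 0.66 = 0.019711
  porphyry copper: 0.070 × (1 − 0.25) × 0.06 × 0.56 × 0.72 = 0.0012701
  VMS deposit: 0.325 × (1 − 0.35) × 0.52 × 0.32 × 0.26 = 0.0091395
  carbonatite: 0.361 × (1 − 0.19) × 0.18 × 0.33 × 0.32 = 0.0055581
Marginal likelihood of the evidence = 0.035679.
P(kimberlite pipe | evidence) ≈ 0.019711 / 0.035679 ≈ 0.552
P(porphyry copper | evidence) ≈ 0.0012701 / 0.035679 ≈ 0.036
P(VMS deposit | evidence) ≈ 0.0091395 / 0.035679 ≈ 0.256
P(carbonatite | evidence) ≈ 0.0055581 / 0.035679 ≈ 0.156
The largest is 0.552, so kimberlite pipe is most probable.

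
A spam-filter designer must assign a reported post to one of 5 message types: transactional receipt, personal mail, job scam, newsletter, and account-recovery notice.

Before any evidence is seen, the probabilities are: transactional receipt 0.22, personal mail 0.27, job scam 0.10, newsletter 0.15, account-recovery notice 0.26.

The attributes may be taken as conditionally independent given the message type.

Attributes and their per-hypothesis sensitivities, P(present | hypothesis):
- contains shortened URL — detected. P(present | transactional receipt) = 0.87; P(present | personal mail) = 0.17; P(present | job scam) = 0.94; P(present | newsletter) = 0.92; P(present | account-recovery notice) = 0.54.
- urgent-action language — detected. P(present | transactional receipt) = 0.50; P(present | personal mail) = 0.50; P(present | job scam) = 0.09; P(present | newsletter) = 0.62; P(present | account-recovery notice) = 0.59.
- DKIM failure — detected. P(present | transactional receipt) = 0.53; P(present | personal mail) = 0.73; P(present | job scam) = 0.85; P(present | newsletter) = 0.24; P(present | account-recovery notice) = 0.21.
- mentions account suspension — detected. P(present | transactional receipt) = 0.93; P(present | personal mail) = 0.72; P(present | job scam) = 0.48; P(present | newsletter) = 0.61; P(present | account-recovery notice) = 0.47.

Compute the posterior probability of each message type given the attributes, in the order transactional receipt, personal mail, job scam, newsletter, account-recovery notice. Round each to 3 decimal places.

0.566, 0.145, 0.041, 0.150, 0.098

By Bayes' rule with conditional independence, the unnormalized weight for each hypothesis is prior × ∏ likelihoods:
  transactional receipt: 0.22 × 0.87 × 0.50 × 0.53 × 0.93 = 0.047171
  personal mail: 0.27 × 0.17 × 0.50 × 0.73 × 0.72 = 0.012063
  job scam: 0.10 × 0.94 × 0.09 × 0.85 × 0.48 = 0.0034517
  newsletter: 0.15 × 0.92 × 0.62 × 0.24 × 0.61 = 0.012526
  account-recovery notice: 0.26 × 0.54 × 0.59 × 0.21 × 0.47 = 0.0081759
The unnormalized weights sum to 0.083387.
P(transactional receipt | evidence) = 0.047171 / 0.083387 ≈ 0.566
P(personal mail | evidence) = 0.012063 / 0.083387 ≈ 0.145
P(job scam | evidence) = 0.0034517 / 0.083387 ≈ 0.041
P(newsletter | evidence) = 0.012526 / 0.083387 ≈ 0.150
P(account-recovery notice | evidence) = 0.0081759 / 0.083387 ≈ 0.098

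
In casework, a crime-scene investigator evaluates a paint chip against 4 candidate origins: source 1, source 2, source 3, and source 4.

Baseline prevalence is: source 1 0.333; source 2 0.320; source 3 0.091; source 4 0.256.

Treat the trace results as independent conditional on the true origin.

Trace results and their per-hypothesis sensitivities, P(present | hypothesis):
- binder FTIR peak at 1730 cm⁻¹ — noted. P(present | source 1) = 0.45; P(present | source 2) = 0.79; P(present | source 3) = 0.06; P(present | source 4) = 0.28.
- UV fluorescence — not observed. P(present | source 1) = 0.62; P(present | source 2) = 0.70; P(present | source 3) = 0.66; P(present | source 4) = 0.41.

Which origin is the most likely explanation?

source 2

Multiply each prior by the joint likelihood of the trace result pattern (using 1 − P(present | H) for each absent trace result):
  source 1: 0.333 × 0.45 × (1 − 0.62) = 0.056943
  source 2: 0.320 × 0.79 × (1 − 0.70) = 0.07584
  source 3: 0.091 × 0.06 × (1 − 0.66) = 0.0018564
  source 4: 0.256 × 0.28 × (1 − 0.41) = 0.042291
Normalizing constant Z = 0.056943 + 0.07584 + 0.0018564 + 0.042291 = 0.17693.
P(source 1 | evidence) ≈ 0.056943 / 0.17693 ≈ 0.322
P(source 2 | evidence) ≈ 0.07584 / 0.17693 ≈ 0.429
P(source 3 | evidence) ≈ 0.0018564 / 0.17693 ≈ 0.010
P(source 4 | evidence) ≈ 0.042291 / 0.17693 ≈ 0.239
The largest is 0.429, so source 2 is most probable.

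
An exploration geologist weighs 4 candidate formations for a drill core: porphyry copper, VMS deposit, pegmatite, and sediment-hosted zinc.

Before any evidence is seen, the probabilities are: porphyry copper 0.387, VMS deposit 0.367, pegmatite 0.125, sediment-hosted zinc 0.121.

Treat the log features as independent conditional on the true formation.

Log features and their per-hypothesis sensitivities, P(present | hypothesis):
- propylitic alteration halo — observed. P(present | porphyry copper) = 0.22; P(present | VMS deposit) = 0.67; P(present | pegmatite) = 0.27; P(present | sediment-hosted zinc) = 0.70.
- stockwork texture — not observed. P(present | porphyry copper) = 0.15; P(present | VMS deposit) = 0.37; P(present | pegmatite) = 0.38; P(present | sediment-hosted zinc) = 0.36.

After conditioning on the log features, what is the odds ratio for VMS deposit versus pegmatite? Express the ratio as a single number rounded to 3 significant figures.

Unnormalized posterior weight (prior times the log feature likelihoods) for each of the two hypotheses (using 1 − P(present | H) for each absent log feature):
  VMS deposit: 0.367 × 0.67 × (1 − 0.37) = 0.15491
  pegmatite: 0.125 × 0.27 × (1 − 0.38) = 0.020925
Posterior odds = 0.15491 / 0.020925 ≈ 7.40.

7.40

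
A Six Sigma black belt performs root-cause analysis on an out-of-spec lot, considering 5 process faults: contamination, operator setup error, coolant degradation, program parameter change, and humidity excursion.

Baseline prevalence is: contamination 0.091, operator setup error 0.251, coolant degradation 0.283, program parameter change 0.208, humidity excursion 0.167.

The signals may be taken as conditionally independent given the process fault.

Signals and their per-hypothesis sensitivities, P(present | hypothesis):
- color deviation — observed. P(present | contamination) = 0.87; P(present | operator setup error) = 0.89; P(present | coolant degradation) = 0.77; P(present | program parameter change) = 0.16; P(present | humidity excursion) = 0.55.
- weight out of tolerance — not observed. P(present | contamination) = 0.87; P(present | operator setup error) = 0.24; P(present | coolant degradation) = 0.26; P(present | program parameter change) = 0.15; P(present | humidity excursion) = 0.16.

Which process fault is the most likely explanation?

For each hypothesis, the unnormalized posterior weight is prior × product of the signal likelihoods (using 1 − P(present | H) for each absent signal):
  contamination: 0.091 × 0.87 × (1 − 0.87) = 0.010292
  operator setup error: 0.251 × 0.89 × (1 − 0.24) = 0.16978
  coolant degradation: 0.283 × 0.77 × (1 − 0.26) = 0.16125
  program parameter change: 0.208 × 0.16 × (1 − 0.15) = 0.028288
  humidity excursion: 0.167 × 0.55 × (1 − 0.16) = 0.077154
Normalizing constant Z = 0.010292 + 0.16978 + 0.16125 + 0.028288 + 0.077154 = 0.44676.
P(contamination | evidence) ≈ 0.010292 / 0.44676 ≈ 0.023
P(operator setup error | evidence) ≈ 0.16978 / 0.44676 ≈ 0.380
P(coolant degradation | evidence) ≈ 0.16125 / 0.44676 ≈ 0.361
P(program parameter change | evidence) ≈ 0.028288 / 0.44676 ≈ 0.063
P(humidity excursion | evidence) ≈ 0.077154 / 0.44676 ≈ 0.173
The largest is 0.380, so operator setup error is most probable.

operator setup error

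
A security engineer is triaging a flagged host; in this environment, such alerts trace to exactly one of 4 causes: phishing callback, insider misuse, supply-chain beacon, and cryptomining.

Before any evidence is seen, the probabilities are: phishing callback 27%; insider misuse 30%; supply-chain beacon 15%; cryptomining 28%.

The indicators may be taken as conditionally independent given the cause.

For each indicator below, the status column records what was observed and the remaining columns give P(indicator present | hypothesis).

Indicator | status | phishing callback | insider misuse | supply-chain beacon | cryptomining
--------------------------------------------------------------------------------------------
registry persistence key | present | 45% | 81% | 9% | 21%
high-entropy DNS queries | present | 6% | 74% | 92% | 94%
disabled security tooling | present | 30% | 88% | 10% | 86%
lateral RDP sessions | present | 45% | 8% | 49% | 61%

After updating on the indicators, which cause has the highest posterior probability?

For each hypothesis, the unnormalized posterior weight is prior × product of the indicator likelihoods:
  phishing callback: 0.27 × 0.45 × 0.06 × 0.30 × 0.45 = 0.00098415
  insider misuse: 0.30 × 0.81 × 0.74 × 0.88 × 0.08 = 0.012659
  supply-chain beacon: 0.15 × 0.09 × 0.92 × 0.10 × 0.49 = 0.00060858
  cryptomining: 0.28 × 0.21 × 0.94 × 0.86 × 0.61 = 0.028996
Marginal likelihood of the evidence = 0.043248.
P(phishing callback | evidence) ≈ 0.00098415 / 0.043248 ≈ 0.023
P(insider misuse | evidence) ≈ 0.012659 / 0.043248 ≈ 0.293
P(supply-chain beacon | evidence) ≈ 0.00060858 / 0.043248 ≈ 0.014
P(cryptomining | evidence) ≈ 0.028996 / 0.043248 ≈ 0.670
The largest is 0.670, so cryptomining is most probable.

cryptomining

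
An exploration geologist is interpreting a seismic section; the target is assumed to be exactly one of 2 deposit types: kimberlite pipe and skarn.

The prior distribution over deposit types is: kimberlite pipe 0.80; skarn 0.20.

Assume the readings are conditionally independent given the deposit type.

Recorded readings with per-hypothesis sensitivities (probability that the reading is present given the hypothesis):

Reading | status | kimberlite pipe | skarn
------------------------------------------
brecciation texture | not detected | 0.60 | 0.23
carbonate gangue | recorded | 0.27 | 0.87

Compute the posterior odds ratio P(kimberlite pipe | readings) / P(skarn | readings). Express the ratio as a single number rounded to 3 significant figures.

0.645

The normalizing constant cancels in an odds ratio, so compute prior × likelihood for the two hypotheses only (using 1 − P(present | H) for each absent reading):
  kimberlite pipe: 0.80 × (1 − 0.60) × 0.27 = 0.0864
  skarn: 0.20 × (1 − 0.23) × 0.87 = 0.13398
Posterior odds = 0.0864 / 0.13398 ≈ 0.645.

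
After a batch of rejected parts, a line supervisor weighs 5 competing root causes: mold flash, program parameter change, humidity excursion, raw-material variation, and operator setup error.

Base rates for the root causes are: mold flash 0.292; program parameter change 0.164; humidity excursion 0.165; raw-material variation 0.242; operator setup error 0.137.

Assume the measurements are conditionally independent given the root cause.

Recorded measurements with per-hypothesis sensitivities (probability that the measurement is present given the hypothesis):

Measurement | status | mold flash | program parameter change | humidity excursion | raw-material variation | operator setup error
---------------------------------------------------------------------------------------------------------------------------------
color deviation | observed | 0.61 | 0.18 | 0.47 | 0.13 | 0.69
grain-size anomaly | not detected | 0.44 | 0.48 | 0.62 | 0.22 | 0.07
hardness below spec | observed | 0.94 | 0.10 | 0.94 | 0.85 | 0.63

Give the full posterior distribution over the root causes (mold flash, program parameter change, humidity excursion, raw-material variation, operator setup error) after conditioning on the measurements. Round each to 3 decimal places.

For each hypothesis, the unnormalized posterior weight is prior × product of the measurement likelihoods (using 1 − P(present | H) for each absent measurement):
  mold flash: 0.292 × 0.61 × (1 − 0.44) × 0.94 = 0.093762
  program parameter change: 0.164 × 0.18 × (1 − 0.48) × 0.10 = 0.001535
  humidity excursion: 0.165 × 0.47 × (1 − 0.62) × 0.94 = 0.027701
  raw-material variation: 0.242 × 0.13 × (1 − 0.22) × 0.85 = 0.020858
  operator setup error: 0.137 × 0.69 × (1 − 0.07) × 0.63 = 0.055385
The unnormalized weights sum to 0.19924.
P(mold flash | evidence) = 0.093762 / 0.19924 ≈ 0.471
P(program parameter change | evidence) = 0.001535 / 0.19924 ≈ 0.008
P(humidity excursion | evidence) = 0.027701 / 0.19924 ≈ 0.139
P(raw-material variation | evidence) = 0.020858 / 0.19924 ≈ 0.105
P(operator setup error | evidence) = 0.055385 / 0.19924 ≈ 0.278

0.471, 0.008, 0.139, 0.105, 0.278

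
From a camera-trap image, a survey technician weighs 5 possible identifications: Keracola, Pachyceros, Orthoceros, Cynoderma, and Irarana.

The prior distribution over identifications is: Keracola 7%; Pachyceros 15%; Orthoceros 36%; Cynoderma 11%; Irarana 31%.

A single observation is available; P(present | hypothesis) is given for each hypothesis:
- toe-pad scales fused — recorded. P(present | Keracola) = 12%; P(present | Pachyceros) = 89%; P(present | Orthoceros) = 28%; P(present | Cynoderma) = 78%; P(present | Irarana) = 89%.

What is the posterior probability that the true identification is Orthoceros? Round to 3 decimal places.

0.167

By Bayes' rule, the unnormalized weight for each hypothesis is prior × likelihood:
  Keracola: 0.07 × 0.12 = 0.0084
  Pachyceros: 0.15 × 0.89 = 0.1335
  Orthoceros: 0.36 × 0.28 = 0.1008
  Cynoderma: 0.11 × 0.78 = 0.0858
  Irarana: 0.31 × 0.89 = 0.2759
Normalizing constant Z = 0.0084 + 0.1335 + 0.1008 + 0.0858 + 0.2759 = 0.6044.
P(Orthoceros | evidence) = 0.1008 / 0.6044 ≈ 0.167.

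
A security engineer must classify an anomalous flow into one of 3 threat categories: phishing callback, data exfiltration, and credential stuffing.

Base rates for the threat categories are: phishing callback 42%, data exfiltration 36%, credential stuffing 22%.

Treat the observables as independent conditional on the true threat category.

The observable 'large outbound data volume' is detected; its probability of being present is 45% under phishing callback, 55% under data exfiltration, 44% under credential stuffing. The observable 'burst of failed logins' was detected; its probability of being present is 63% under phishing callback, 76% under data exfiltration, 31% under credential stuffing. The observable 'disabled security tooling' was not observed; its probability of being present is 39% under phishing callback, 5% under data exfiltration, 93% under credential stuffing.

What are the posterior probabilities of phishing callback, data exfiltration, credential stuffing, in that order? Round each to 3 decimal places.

Multiply each prior by the joint likelihood of the observable pattern (using 1 − P(present | H) for each absent observable):
  phishing callback: 0.42 × 0.45 × 0.63 × (1 − 0.39) = 0.072633
  data exfiltration: 0.36 × 0.55 × 0.76 × (1 − 0.05) = 0.14296
  credential stuffing: 0.22 × 0.44 × 0.31 × (1 − 0.93) = 0.0021006
Normalizing constant Z = 0.072633 + 0.14296 + 0.0021006 = 0.21769.
P(phishing callback | evidence) = 0.072633 / 0.21769 ≈ 0.334
P(data exfiltration | evidence) = 0.14296 / 0.21769 ≈ 0.657
P(credential stuffing | evidence) = 0.0021006 / 0.21769 ≈ 0.010

0.334, 0.657, 0.010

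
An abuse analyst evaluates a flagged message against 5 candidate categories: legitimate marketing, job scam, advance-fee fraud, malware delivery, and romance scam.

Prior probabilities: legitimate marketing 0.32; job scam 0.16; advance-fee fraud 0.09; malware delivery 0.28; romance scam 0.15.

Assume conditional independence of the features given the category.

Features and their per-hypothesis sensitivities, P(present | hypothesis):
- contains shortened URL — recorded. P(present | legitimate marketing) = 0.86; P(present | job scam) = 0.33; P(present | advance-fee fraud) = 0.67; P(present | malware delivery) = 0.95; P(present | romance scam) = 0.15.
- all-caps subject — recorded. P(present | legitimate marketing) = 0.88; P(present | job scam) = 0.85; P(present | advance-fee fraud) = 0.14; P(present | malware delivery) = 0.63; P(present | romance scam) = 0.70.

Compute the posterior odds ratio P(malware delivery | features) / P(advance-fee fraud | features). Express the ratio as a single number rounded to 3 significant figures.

The normalizing constant cancels in an odds ratio, so compute prior × likelihood for the two hypotheses only:
  malware delivery: 0.28 × 0.95 × 0.63 = 0.16758
  advance-fee fraud: 0.09 × 0.67 × 0.14 = 0.008442
Odds(malware delivery : advance-fee fraud) = 0.16758 / 0.008442 ≈ 19.9.

19.9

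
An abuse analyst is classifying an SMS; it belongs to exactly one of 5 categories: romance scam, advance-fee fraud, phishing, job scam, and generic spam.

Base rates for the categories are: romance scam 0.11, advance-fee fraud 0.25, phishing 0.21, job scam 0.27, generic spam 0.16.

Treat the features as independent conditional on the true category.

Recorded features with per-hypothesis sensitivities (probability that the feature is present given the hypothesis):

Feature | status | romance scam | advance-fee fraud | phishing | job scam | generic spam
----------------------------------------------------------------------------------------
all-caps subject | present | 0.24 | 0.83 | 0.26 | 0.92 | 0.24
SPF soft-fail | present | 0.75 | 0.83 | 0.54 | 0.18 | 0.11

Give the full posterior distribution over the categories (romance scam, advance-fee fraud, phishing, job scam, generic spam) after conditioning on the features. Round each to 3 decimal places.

0.073, 0.637, 0.109, 0.165, 0.016

For each hypothesis, the unnormalized posterior weight is prior × product of the feature likelihoods:
  romance scam: 0.11 × 0.24 × 0.75 = 0.0198
  advance-fee fraud: 0.25 × 0.83 × 0.83 = 0.17222
  phishing: 0.21 × 0.26 × 0.54 = 0.029484
  job scam: 0.27 × 0.92 × 0.18 = 0.044712
  generic spam: 0.16 × 0.24 × 0.11 = 0.004224
Normalizing constant Z = 0.0198 + 0.17222 + 0.029484 + 0.044712 + 0.004224 = 0.27044.
P(romance scam | evidence) = 0.0198 / 0.27044 ≈ 0.073
P(advance-fee fraud | evidence) = 0.17222 / 0.27044 ≈ 0.637
P(phishing | evidence) = 0.029484 / 0.27044 ≈ 0.109
P(job scam | evidence) = 0.044712 / 0.27044 ≈ 0.165
P(generic spam | evidence) = 0.004224 / 0.27044 ≈ 0.016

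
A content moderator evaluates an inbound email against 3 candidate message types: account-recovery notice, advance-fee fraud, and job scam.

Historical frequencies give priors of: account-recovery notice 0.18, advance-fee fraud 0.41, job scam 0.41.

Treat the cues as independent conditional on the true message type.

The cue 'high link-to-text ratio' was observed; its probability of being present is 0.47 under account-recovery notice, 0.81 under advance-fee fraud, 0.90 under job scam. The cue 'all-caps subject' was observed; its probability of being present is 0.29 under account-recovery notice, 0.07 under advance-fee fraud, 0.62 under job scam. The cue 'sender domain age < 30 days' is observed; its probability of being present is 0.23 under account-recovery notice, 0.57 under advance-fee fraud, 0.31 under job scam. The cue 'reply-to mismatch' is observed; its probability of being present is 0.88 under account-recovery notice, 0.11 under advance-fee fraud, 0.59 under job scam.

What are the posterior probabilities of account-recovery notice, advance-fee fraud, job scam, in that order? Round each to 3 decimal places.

0.103, 0.030, 0.867

Multiply each prior by the joint likelihood of the cue pattern:
  account-recovery notice: 0.18 × 0.47 × 0.29 × 0.23 × 0.88 = 0.0049657
  advance-fee fraud: 0.41 × 0.81 × 0.07 × 0.57 × 0.11 = 0.0014576
  job scam: 0.41 × 0.90 × 0.62 × 0.31 × 0.59 = 0.041844
Marginal likelihood of the evidence = 0.048267.
P(account-recovery notice | evidence) = 0.0049657 / 0.048267 ≈ 0.103
P(advance-fee fraud | evidence) = 0.0014576 / 0.048267 ≈ 0.030
P(job scam | evidence) = 0.041844 / 0.048267 ≈ 0.867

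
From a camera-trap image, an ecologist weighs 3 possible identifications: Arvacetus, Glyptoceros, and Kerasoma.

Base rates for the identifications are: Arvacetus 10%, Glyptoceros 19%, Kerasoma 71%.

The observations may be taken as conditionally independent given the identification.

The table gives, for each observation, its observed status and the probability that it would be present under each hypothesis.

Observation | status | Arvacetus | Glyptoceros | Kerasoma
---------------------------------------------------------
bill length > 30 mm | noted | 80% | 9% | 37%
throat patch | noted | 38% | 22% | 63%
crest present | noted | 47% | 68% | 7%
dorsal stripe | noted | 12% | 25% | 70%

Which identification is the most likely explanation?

Kerasoma

Multiply each prior by the joint likelihood of the evidence pattern:
  Arvacetus: 0.10 × 0.80 × 0.38 × 0.47 × 0.12 = 0.0017146
  Glyptoceros: 0.19 × 0.09 × 0.22 × 0.68 × 0.25 = 0.00063954
  Kerasoma: 0.71 × 0.37 × 0.63 × 0.07 × 0.70 = 0.0081095
Normalizing constant Z = 0.0017146 + 0.00063954 + 0.0081095 = 0.010464.
P(Arvacetus | evidence) ≈ 0.0017146 / 0.010464 ≈ 0.164
P(Glyptoceros | evidence) ≈ 0.00063954 / 0.010464 ≈ 0.061
P(Kerasoma | evidence) ≈ 0.0081095 / 0.010464 ≈ 0.775
The largest is 0.775, so Kerasoma is most probable.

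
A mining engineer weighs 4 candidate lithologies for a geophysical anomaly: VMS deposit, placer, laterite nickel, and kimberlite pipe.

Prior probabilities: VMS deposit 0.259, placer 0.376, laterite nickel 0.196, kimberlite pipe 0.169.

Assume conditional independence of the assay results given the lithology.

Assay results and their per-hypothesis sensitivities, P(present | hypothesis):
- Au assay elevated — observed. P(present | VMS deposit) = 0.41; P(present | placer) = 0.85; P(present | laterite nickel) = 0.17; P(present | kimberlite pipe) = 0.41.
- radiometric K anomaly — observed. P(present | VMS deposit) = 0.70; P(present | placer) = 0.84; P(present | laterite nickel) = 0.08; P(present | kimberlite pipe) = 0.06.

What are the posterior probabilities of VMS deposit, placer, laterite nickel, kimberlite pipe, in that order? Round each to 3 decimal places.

0.213, 0.768, 0.008, 0.012

For each hypothesis, the unnormalized posterior weight is prior × product of the assay result likelihoods:
  VMS deposit: 0.259 × 0.41 × 0.70 = 0.074333
  placer: 0.376 × 0.85 × 0.84 = 0.26846
  laterite nickel: 0.196 × 0.17 × 0.08 = 0.0026656
  kimberlite pipe: 0.169 × 0.41 × 0.06 = 0.0041574
Marginal likelihood of the evidence = 0.34962.
P(VMS deposit | evidence) = 0.074333 / 0.34962 ≈ 0.213
P(placer | evidence) = 0.26846 / 0.34962 ≈ 0.768
P(laterite nickel | evidence) = 0.0026656 / 0.34962 ≈ 0.008
P(kimberlite pipe | evidence) = 0.0041574 / 0.34962 ≈ 0.012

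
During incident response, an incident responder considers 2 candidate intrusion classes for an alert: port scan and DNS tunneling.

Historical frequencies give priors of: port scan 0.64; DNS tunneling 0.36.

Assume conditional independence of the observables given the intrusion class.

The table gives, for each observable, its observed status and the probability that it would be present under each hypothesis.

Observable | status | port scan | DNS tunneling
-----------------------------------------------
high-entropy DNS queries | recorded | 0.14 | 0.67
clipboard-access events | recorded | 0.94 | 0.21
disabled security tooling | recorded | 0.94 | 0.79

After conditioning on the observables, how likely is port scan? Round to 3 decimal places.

By Bayes' rule with conditional independence, the unnormalized weight for each hypothesis is prior × ∏ likelihoods:
  port scan: 0.64 × 0.14 × 0.94 × 0.94 = 0.079171
  DNS tunneling: 0.36 × 0.67 × 0.21 × 0.79 = 0.040015
Normalizing constant Z = 0.079171 + 0.040015 = 0.11919.
P(port scan | evidence) = 0.079171 / 0.11919 ≈ 0.664.

0.664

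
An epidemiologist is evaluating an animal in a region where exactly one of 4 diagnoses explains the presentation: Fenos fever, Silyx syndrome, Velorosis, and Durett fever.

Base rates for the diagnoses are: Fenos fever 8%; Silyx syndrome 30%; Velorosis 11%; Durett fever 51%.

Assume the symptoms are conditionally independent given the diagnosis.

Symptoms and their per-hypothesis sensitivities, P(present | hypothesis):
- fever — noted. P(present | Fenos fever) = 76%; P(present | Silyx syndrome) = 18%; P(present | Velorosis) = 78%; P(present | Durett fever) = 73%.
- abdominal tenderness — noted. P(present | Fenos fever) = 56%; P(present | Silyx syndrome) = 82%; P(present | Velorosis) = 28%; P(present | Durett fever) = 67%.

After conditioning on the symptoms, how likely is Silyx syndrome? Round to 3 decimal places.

0.126

By Bayes' rule with conditional independence, the unnormalized weight for each hypothesis is prior × ∏ likelihoods:
  Fenos fever: 0.08 × 0.76 × 0.56 = 0.034048
  Silyx syndrome: 0.30 × 0.18 × 0.82 = 0.04428
  Velorosis: 0.11 × 0.78 × 0.28 = 0.024024
  Durett fever: 0.51 × 0.73 × 0.67 = 0.24944
Normalizing constant Z = 0.034048 + 0.04428 + 0.024024 + 0.24944 = 0.35179.
P(Silyx syndrome | evidence) = 0.04428 / 0.35179 ≈ 0.126.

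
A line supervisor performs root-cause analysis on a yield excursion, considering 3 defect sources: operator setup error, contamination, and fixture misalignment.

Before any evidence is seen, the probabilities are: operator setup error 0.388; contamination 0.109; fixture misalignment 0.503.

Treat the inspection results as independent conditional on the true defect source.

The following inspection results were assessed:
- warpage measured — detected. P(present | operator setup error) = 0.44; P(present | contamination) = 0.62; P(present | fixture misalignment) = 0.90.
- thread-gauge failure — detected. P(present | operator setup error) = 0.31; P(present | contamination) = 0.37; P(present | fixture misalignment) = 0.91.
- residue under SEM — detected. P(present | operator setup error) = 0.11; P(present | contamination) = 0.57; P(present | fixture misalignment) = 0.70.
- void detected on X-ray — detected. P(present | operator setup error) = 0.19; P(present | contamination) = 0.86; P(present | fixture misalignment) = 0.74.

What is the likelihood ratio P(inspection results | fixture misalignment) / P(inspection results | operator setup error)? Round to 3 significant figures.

149

Take the product of per-inspection result likelihoods under each hypothesis, then divide.
  fixture misalignment: 0.90 × 0.91 × 0.70 × 0.74 = 0.42424
  operator setup error: 0.44 × 0.31 × 0.11 × 0.19 = 0.0028508
Bayes factor = 0.42424 / 0.0028508 ≈ 149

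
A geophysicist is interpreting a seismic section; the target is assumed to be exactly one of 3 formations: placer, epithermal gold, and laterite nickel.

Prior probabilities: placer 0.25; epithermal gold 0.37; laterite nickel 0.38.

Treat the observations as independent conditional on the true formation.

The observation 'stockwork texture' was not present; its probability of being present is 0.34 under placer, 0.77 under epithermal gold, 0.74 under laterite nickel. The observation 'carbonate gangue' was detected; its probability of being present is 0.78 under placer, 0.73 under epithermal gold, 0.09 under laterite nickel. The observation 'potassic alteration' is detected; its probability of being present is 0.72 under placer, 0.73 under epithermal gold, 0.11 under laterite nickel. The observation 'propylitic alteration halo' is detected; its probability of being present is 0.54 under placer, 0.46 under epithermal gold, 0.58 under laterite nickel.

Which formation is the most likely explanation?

For each hypothesis, the unnormalized posterior weight is prior × product of the observation likelihoods (using 1 − P(present | H) for each absent observation):
  placer: 0.25 × (1 − 0.34) × 0.78 × 0.72 × 0.54 = 0.050039
  epithermal gold: 0.37 × (1 − 0.77) × 0.73 × 0.73 × 0.46 = 0.020861
  laterite nickel: 0.38 × (1 − 0.74) × 0.09 × 0.11 × 0.58 = 0.00056731
The unnormalized weights sum to 0.071467.
P(placer | evidence) ≈ 0.050039 / 0.071467 ≈ 0.700
P(epithermal gold | evidence) ≈ 0.020861 / 0.071467 ≈ 0.292
P(laterite nickel | evidence) ≈ 0.00056731 / 0.071467 ≈ 0.008
The largest is 0.700, so placer is most probable.

placer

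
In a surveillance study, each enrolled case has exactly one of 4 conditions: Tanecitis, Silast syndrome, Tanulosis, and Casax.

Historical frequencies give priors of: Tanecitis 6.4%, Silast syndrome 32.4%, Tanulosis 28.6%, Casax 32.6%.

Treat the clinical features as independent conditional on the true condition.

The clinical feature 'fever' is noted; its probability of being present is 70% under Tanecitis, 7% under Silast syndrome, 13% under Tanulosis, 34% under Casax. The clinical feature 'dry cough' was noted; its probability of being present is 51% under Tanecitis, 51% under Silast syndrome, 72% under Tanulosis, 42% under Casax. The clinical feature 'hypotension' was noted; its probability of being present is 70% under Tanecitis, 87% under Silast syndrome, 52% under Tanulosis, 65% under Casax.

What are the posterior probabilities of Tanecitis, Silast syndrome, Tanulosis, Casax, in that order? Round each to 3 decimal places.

0.228, 0.143, 0.198, 0.431

By Bayes' rule with conditional independence, the unnormalized weight for each hypothesis is prior × ∏ likelihoods:
  Tanecitis: 0.064 × 0.70 × 0.51 × 0.70 = 0.015994
  Silast syndrome: 0.324 × 0.07 × 0.51 × 0.87 = 0.010063
  Tanulosis: 0.286 × 0.13 × 0.72 × 0.52 = 0.01392
  Casax: 0.326 × 0.34 × 0.42 × 0.65 = 0.030259
The unnormalized weights sum to 0.070236.
P(Tanecitis | evidence) = 0.015994 / 0.070236 ≈ 0.228
P(Silast syndrome | evidence) = 0.010063 / 0.070236 ≈ 0.143
P(Tanulosis | evidence) = 0.01392 / 0.070236 ≈ 0.198
P(Casax | evidence) = 0.030259 / 0.070236 ≈ 0.431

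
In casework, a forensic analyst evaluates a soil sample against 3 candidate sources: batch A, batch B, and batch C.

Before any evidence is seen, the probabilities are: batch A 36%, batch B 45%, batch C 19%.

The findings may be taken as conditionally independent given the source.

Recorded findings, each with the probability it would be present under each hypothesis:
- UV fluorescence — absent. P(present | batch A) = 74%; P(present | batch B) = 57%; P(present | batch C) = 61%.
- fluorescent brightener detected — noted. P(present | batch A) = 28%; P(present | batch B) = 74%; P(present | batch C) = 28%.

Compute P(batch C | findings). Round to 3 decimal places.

0.109

By Bayes' rule with conditional independence, the unnormalized weight for each hypothesis is prior × ∏ likelihoods (using 1 − P(present | H) for each absent finding):
  batch A: 0.36 × (1 − 0.74) × 0.28 = 0.026208
  batch B: 0.45 × (1 − 0.57) × 0.74 = 0.14319
  batch C: 0.19 × (1 − 0.61) × 0.28 = 0.020748
Normalizing constant Z = 0.026208 + 0.14319 + 0.020748 = 0.19015.
P(batch C | evidence) = 0.020748 / 0.19015 ≈ 0.109.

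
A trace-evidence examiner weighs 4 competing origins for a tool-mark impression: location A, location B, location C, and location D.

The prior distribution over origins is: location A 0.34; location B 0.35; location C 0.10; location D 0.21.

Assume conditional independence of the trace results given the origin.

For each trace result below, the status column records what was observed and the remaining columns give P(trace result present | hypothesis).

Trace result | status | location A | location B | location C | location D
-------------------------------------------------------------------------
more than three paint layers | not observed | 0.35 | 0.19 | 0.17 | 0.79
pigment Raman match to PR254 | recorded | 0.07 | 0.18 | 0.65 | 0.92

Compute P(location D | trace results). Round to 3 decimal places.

For each hypothesis, the unnormalized posterior weight is prior × product of the trace result likelihoods (using 1 − P(present | H) for each absent trace result):
  location A: 0.34 × (1 − 0.35) × 0.07 = 0.01547
  location B: 0.35 × (1 − 0.19) × 0.18 = 0.05103
  location C: 0.10 × (1 − 0.17) × 0.65 = 0.05395
  location D: 0.21 × (1 − 0.79) × 0.92 = 0.040572
Normalizing constant Z = 0.01547 + 0.05103 + 0.05395 + 0.040572 = 0.16102.
P(location D | evidence) = 0.040572 / 0.16102 ≈ 0.252.

0.252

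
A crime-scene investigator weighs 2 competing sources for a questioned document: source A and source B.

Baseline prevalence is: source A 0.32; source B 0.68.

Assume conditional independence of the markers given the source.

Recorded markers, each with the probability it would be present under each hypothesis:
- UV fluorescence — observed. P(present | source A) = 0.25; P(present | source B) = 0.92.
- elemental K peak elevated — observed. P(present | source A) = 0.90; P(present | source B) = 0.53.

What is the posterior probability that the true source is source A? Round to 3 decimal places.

By Bayes' rule with conditional independence, the unnormalized weight for each hypothesis is prior × ∏ likelihoods:
  source A: 0.32 × 0.25 × 0.90 = 0.072
  source B: 0.68 × 0.92 × 0.53 = 0.33157
The unnormalized weights sum to 0.40357.
P(source A | evidence) = 0.072 / 0.40357 ≈ 0.178.

0.178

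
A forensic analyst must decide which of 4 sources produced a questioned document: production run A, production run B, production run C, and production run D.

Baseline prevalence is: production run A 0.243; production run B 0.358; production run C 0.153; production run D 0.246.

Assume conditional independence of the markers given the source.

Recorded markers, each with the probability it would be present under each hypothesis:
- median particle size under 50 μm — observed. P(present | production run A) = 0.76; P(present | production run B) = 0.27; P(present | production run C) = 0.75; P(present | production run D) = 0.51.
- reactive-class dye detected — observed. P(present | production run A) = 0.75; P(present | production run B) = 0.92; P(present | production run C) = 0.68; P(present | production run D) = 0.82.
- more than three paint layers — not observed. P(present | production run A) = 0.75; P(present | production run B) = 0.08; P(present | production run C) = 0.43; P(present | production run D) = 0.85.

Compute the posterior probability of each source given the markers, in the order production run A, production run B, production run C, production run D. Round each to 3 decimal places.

0.196, 0.464, 0.252, 0.088

By Bayes' rule with conditional independence, the unnormalized weight for each hypothesis is prior × ∏ likelihoods (using 1 − P(present | H) for each absent marker):
  production run A: 0.243 × 0.76 × 0.75 × (1 − 0.75) = 0.034628
  production run B: 0.358 × 0.27 × 0.92 × (1 − 0.08) = 0.081813
  production run C: 0.153 × 0.75 × 0.68 × (1 − 0.43) = 0.044477
  production run D: 0.246 × 0.51 × 0.82 × (1 − 0.85) = 0.015432
Normalizing constant Z = 0.034628 + 0.081813 + 0.044477 + 0.015432 = 0.17635.
P(production run A | evidence) = 0.034628 / 0.17635 ≈ 0.196
P(production run B | evidence) = 0.081813 / 0.17635 ≈ 0.464
P(production run C | evidence) = 0.044477 / 0.17635 ≈ 0.252
P(production run D | evidence) = 0.015432 / 0.17635 ≈ 0.088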